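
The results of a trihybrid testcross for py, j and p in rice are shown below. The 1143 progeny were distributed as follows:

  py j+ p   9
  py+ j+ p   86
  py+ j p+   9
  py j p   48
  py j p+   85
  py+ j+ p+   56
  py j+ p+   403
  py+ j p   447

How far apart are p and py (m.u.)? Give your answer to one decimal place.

10.7 m.u.

The two most frequent reciprocal classes, py+ j p and py j+ p+, are the parental types, so the F1 was py+ j p / py j+ p+.
The two rarest classes, py+ j p+ and py j+ p, are the double crossovers. Comparing them with the parentals, only the p allele has switched, so p is the middle locus and the order is j – p – py.
Crossovers in the p–py interval produce the single-crossover classes py j p and py+ j+ p+ (48 + 56 = 104) plus the double crossovers (18).
RF(p–py) = (104 + 18) / 1143 = 122/1143 = 0.1067 → 10.7 m.u.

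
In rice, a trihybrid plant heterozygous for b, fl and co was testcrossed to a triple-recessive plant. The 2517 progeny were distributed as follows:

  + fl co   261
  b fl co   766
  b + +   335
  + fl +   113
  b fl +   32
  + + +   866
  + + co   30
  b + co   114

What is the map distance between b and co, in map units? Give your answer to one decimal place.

26.1 map units

The two most frequent reciprocal classes, + + + and b fl co, are the parental types, so the F1 was + + + / b fl co.
The two rarest classes, + + co and b fl +, are the double crossovers. Comparing them with the parentals, only the co allele has switched, so co is the middle locus and the order is b – co – fl.
Crossovers in the b–co interval produce the single-crossover classes b + + and + fl co (335 + 261 = 596) plus the double crossovers (62).
RF(b–co) = (596 + 62) / 2517 = 658/2517 = 0.2614 → 26.1 map units.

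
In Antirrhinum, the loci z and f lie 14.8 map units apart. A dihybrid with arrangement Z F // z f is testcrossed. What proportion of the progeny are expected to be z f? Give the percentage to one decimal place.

42.6%

A map distance of 14.8 map units corresponds to a recombination frequency of 0.148.
The F1 is Z F / z f, so z f is a parental gamete class with expected frequency (1 − r)/2 = 0.852/2 = 0.4260.
That is 0.4260 = 42.6% of the progeny.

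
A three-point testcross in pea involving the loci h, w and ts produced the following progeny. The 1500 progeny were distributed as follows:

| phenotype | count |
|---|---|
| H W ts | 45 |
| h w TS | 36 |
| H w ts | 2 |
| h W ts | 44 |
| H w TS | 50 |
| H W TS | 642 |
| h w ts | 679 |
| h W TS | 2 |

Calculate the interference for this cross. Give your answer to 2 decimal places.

The two most frequent reciprocal classes, h w ts and H W TS, are the parental types, so the F1 was h w ts / H W TS.
The two rarest classes, H w ts and h W TS, are the double crossovers. Comparing them with the parentals, only the h allele has switched, so h is the middle locus and the order is ts – h – w.
ts–h: (81 + 4)/1500 = 0.0567; h–w: (94 + 4)/1500 = 0.0653.
Expected DCO frequency = 0.0567 × 0.0653 ≈ 0.00370; observed = 4/1500 ≈ 0.00267.
Coefficient of coincidence = 0.00267/0.00370 ≈ 0.72; interference = 1 − 0.72 = 0.28.

0.28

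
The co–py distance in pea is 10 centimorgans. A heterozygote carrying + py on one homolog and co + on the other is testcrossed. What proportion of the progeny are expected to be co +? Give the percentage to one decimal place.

A map distance of 10 centimorgans corresponds to a recombination frequency of 0.100.
The F1 is + py / co +, so co + is a parental gamete class with expected frequency (1 − r)/2 = 0.900/2 = 0.4500.
That is 0.4500 = 45.0% of the progeny.

45.0%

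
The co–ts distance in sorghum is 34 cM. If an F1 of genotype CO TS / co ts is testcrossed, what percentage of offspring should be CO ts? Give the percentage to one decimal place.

A map distance of 34 cM corresponds to a recombination frequency of 0.340.
The F1 is CO TS / co ts, so CO ts is a recombinant gamete class with expected frequency r/2 = 0.340/2 = 0.1700.
That is 0.1700 = 17.0% of the progeny.

17.0%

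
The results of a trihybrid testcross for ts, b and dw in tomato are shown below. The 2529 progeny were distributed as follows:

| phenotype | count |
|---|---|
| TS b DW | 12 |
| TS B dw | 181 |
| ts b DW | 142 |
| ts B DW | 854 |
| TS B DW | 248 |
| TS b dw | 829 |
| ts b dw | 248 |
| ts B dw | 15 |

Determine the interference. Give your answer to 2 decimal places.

0.63

The two most frequent reciprocal classes, ts B DW and TS b dw, are the parental types, so the F1 was ts B DW / TS b dw.
The two rarest classes, ts B dw and TS b DW, are the double crossovers. Comparing them with the parentals, only the dw allele has switched, so dw is the middle locus and the order is ts – dw – b.
ts–dw: (496 + 27)/2529 = 0.2068; dw–b: (323 + 27)/2529 = 0.1384.
Expected DCO frequency = 0.2068 × 0.1384 ≈ 0.02862; observed = 27/2529 ≈ 0.01068.
Coefficient of coincidence = 0.01068/0.02862 ≈ 0.37; interference = 1 − 0.37 = 0.63.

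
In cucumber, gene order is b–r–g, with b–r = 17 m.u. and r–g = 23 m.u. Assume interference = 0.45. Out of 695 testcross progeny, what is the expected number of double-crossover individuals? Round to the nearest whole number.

Map distances give recombination frequencies of 0.170 and 0.230 for the two intervals.
With interference 0.45 (so coincidence = 0.55), expected double-crossover frequency = 0.170 × 0.230 × 0.55 = 0.02151.
Expected number = 0.02151 × 695 = 14.95 ≈ 15.

15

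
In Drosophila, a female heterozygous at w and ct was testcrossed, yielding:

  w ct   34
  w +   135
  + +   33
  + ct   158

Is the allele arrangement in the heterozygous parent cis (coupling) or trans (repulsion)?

trans

The two most frequent classes are + ct (158) and w + (135); these are the parental (non-recombinant) types.
So the F1 carried + ct on one chromosome and w + on the other — the recessive alleles are on opposite chromosomes (trans / repulsion).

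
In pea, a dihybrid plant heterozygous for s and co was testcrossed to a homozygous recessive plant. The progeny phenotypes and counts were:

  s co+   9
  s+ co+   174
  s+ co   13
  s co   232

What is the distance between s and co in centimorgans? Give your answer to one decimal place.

The two most frequent classes, s+ co+ (174) and s co (232), are the parental types, so the F1 was s+ co+ / s co.
The recombinant classes are s+ co and s co+: 13 + 9 = 22.
Recombination frequency = 22/428 = 0.0514 ≈ 5.1%, i.e. 5.1 centimorgans.

5.1 centimorgans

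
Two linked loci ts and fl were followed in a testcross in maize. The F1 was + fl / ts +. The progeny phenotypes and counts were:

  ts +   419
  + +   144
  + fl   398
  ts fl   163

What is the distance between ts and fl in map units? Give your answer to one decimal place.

27.3 map units

The recombinant classes are + + and ts fl: 144 + 163 = 307.
Recombination frequency = 307/1124 = 0.2731 ≈ 27.3%, i.e. 27.3 map units.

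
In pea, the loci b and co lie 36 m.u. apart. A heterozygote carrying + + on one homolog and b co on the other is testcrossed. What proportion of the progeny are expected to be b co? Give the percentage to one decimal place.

32.0%

A map distance of 36 m.u. corresponds to a recombination frequency of 0.360.
The F1 is + + / b co, so b co is a parental gamete class with expected frequency (1 − r)/2 = 0.640/2 = 0.3200.
That is 0.3200 = 32.0% of the progeny.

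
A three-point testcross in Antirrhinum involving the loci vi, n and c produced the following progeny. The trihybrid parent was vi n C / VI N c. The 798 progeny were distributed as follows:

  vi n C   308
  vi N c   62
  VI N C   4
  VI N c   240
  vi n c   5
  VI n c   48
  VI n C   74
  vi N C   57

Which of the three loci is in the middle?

c

The two rarest classes, vi n c and VI N C, are the double crossovers. Comparing them with the parentals, only the c allele has switched, so c is the middle locus and the order is n – c – vi.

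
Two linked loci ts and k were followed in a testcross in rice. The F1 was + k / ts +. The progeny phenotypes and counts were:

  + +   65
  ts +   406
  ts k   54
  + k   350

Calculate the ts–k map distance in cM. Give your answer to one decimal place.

13.6 cM

The recombinant classes are + + and ts k: 65 + 54 = 119.
Recombination frequency = 119/875 = 0.1360 ≈ 13.6%, i.e. 13.6 cM.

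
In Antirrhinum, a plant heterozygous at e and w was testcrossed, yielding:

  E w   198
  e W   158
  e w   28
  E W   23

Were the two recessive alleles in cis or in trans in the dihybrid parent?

trans

The two most frequent classes are E w (198) and e W (158); these are the parental (non-recombinant) types.
So the F1 carried E w on one chromosome and e W on the other — the recessive alleles are on opposite chromosomes (trans / repulsion).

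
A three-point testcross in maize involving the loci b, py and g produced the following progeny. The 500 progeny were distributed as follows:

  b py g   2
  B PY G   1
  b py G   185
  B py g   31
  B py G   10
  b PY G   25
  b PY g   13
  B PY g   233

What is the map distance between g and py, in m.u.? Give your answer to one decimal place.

The two most frequent reciprocal classes, b py G and B PY g, are the parental types, so the F1 was b py G / B PY g.
The two rarest classes, b py g and B PY G, are the double crossovers. Comparing them with the parentals, only the g allele has switched, so g is the middle locus and the order is b – g – py.
Crossovers in the g–py interval produce the single-crossover classes b PY G and B py g (25 + 31 = 56) plus the double crossovers (3).
RF(g–py) = (56 + 3) / 500 = 59/500 = 0.1180 → 11.8 m.u.

11.8 m.u.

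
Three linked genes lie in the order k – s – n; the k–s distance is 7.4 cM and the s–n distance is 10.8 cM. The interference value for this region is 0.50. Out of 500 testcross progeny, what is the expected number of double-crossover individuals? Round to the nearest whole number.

Map distances give recombination frequencies of 0.074 and 0.108 for the two intervals.
With interference 0.50 (so coincidence = 0.50), expected double-crossover frequency = 0.074 × 0.108 × 0.50 = 0.00400.
Expected number = 0.00400 × 500 = 2.00 ≈ 2.

2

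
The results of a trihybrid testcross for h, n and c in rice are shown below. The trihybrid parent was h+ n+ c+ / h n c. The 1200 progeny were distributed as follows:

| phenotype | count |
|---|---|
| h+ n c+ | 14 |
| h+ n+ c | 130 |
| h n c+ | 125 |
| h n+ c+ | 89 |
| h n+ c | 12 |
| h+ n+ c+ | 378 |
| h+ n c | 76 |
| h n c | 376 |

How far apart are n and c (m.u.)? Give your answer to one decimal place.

The two rarest classes, h+ n c+ and h n+ c, are the double crossovers. Comparing them with the parentals, only the n allele has switched, so n is the middle locus and the order is c – n – h.
Crossovers in the c–n interval produce the single-crossover classes h+ n+ c and h n c+ (130 + 125 = 255) plus the double crossovers (26).
RF(c–n) = (255 + 26) / 1200 = 281/1200 = 0.2342 → 23.4 m.u.

23.4 m.u.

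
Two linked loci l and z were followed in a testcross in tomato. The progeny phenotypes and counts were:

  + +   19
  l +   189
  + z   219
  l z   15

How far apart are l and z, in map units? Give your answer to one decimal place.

7.7 map units

The two most frequent classes, + z (219) and l + (189), are the parental types, so the F1 was + z / l +.
The recombinant classes are + + and l z: 19 + 15 = 34.
Recombination frequency = 34/442 = 0.0769 ≈ 7.7%, i.e. 7.7 map units.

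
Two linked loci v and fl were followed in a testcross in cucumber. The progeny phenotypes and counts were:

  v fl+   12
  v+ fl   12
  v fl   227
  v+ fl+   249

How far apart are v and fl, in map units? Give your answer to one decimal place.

The two most frequent classes, v+ fl+ (249) and v fl (227), are the parental types, so the F1 was v+ fl+ / v fl.
The recombinant classes are v+ fl and v fl+: 12 + 12 = 24.
Recombination frequency = 24/500 = 0.0480 ≈ 4.8%, i.e. 4.8 map units.

4.8 map units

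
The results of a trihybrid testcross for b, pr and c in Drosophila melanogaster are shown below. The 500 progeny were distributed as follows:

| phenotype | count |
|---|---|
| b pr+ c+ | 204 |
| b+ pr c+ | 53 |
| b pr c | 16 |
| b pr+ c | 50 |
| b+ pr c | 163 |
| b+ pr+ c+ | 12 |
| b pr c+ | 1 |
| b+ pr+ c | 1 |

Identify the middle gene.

pr

The two most frequent reciprocal classes, b pr+ c+ and b+ pr c, are the parental types, so the F1 was b pr+ c+ / b+ pr c.
The two rarest classes, b pr c+ and b+ pr+ c, are the double crossovers. Comparing them with the parentals, only the pr allele has switched, so pr is the middle locus and the order is b – pr – c.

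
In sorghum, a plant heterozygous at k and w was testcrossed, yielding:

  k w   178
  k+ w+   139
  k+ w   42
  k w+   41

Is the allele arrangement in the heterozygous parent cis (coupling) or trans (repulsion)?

The two most frequent classes are k+ w+ (139) and k w (178); these are the parental (non-recombinant) types.
So the F1 carried k+ w+ on one chromosome and k w on the other — the recessive alleles are on the same chromosome (cis / coupling).

cis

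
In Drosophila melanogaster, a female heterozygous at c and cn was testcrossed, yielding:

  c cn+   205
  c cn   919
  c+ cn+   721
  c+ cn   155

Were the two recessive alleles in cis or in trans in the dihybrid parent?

The two most frequent classes are c+ cn+ (721) and c cn (919); these are the parental (non-recombinant) types.
So the F1 carried c+ cn+ on one chromosome and c cn on the other — the recessive alleles are on the same chromosome (cis / coupling).

cis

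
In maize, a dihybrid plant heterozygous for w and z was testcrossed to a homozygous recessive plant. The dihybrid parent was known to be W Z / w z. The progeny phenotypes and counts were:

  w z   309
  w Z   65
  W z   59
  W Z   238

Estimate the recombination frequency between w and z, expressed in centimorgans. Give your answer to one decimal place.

18.5 centimorgans

The recombinant classes are W z and w Z: 59 + 65 = 124.
Recombination frequency = 124/671 = 0.1848 ≈ 18.5%, i.e. 18.5 centimorgans.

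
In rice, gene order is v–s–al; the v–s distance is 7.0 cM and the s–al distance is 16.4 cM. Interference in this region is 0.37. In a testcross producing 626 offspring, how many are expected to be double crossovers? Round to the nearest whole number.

Map distances give recombination frequencies of 0.070 and 0.164 for the two intervals.
With interference 0.37 (so coincidence = 0.63), expected double-crossover frequency = 0.070 × 0.164 × 0.63 = 0.00723.
Expected number = 0.00723 × 626 = 4.53 ≈ 5.

5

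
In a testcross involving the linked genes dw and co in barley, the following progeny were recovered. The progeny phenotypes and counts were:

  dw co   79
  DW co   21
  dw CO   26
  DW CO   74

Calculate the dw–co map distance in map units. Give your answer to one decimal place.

The two most frequent classes, DW CO (74) and dw co (79), are the parental types, so the F1 was DW CO / dw co.
The recombinant classes are DW co and dw CO: 21 + 26 = 47.
Recombination frequency = 47/200 = 0.2350 ≈ 23.5%, i.e. 23.5 map units.

23.5 map units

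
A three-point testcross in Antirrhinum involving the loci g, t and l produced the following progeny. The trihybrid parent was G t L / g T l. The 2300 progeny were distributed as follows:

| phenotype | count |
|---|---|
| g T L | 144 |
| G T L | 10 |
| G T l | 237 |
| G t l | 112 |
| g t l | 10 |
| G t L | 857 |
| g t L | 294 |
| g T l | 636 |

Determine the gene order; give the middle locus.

t

The two rarest classes, G T L and g t l, are the double crossovers. Comparing them with the parentals, only the t allele has switched, so t is the middle locus and the order is l – t – g.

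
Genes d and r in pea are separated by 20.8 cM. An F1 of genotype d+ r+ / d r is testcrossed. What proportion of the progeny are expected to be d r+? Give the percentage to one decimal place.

10.4%

A map distance of 20.8 cM corresponds to a recombination frequency of 0.208.
The F1 is d+ r+ / d r, so d r+ is a recombinant gamete class with expected frequency r/2 = 0.208/2 = 0.1040.
That is 0.1040 = 10.4% of the progeny.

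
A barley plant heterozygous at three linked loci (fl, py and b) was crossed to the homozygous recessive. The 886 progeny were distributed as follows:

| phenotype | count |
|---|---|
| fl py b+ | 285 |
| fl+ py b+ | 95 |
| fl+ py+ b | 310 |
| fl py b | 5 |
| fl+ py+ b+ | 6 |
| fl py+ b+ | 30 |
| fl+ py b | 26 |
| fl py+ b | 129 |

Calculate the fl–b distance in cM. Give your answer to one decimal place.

The two most frequent reciprocal classes, fl py b+ and fl+ py+ b, are the parental types, so the F1 was fl py b+ / fl+ py+ b.
The two rarest classes, fl py b and fl+ py+ b+, are the double crossovers. Comparing them with the parentals, only the b allele has switched, so b is the middle locus and the order is fl – b – py.
Crossovers in the fl–b interval produce the single-crossover classes fl+ py b+ and fl py+ b (95 + 129 = 224) plus the double crossovers (11).
RF(fl–b) = (224 + 11) / 886 = 235/886 = 0.2652 → 26.5 cM.

26.5 cM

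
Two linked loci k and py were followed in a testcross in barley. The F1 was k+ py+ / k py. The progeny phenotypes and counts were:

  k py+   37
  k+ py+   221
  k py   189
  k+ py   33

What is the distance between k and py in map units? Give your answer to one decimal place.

14.6 map units

The recombinant classes are k+ py and k py+: 33 + 37 = 70.
Recombination frequency = 70/480 = 0.1458 ≈ 14.6%, i.e. 14.6 map units.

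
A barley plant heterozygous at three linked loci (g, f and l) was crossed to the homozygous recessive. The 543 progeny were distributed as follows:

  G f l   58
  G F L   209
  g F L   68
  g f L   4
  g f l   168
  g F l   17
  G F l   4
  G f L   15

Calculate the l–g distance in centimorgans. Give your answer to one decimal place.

The two most frequent reciprocal classes, g f l and G F L, are the parental types, so the F1 was g f l / G F L.
The two rarest classes, g f L and G F l, are the double crossovers. Comparing them with the parentals, only the l allele has switched, so l is the middle locus and the order is g – l – f.
Crossovers in the g–l interval produce the single-crossover classes G f l and g F L (58 + 68 = 126) plus the double crossovers (8).
RF(g–l) = (126 + 8) / 543 = 134/543 = 0.2468 → 24.7 centimorgans.

24.7 centimorgans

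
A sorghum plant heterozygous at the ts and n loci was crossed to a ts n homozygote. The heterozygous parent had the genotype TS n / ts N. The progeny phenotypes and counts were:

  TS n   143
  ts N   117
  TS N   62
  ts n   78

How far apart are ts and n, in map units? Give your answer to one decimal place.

35.0 map units

The recombinant classes are TS N and ts n: 62 + 78 = 140.
Recombination frequency = 140/400 = 0.3500 ≈ 35.0%, i.e. 35.0 map units.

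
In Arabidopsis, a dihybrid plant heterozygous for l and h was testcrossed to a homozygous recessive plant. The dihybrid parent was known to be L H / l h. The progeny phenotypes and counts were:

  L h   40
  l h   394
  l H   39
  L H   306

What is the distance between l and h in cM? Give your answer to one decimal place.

10.1 cM

The recombinant classes are L h and l H: 40 + 39 = 79.
Recombination frequency = 79/779 = 0.1014 ≈ 10.1%, i.e. 10.1 cM.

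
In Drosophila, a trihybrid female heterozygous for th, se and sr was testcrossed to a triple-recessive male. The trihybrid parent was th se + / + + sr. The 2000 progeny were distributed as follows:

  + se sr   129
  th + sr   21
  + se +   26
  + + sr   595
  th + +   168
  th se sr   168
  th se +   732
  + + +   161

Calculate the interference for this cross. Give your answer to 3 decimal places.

0.273

The two rarest classes, + se + and th + sr, are the double crossovers. Comparing them with the parentals, only the th allele has switched, so th is the middle locus and the order is sr – th – se.
sr–th: (329 + 47)/2000 = 0.1880; th–se: (297 + 47)/2000 = 0.1720.
Expected DCO frequency = 0.1880 × 0.1720 ≈ 0.03234; observed = 47/2000 ≈ 0.02350.
Coefficient of coincidence = 0.02350/0.03234 ≈ 0.727; interference = 1 − 0.727 = 0.273.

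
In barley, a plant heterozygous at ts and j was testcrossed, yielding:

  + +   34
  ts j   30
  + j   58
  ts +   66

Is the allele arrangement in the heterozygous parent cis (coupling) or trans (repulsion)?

trans

The two most frequent classes are + j (58) and ts + (66); these are the parental (non-recombinant) types.
So the F1 carried + j on one chromosome and ts + on the other — the recessive alleles are on opposite chromosomes (trans / repulsion).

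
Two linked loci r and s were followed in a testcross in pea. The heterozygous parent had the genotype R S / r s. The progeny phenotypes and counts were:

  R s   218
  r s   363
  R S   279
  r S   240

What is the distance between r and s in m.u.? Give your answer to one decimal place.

The recombinant classes are R s and r S: 218 + 240 = 458.
Recombination frequency = 458/1100 = 0.4164 ≈ 41.6%, i.e. 41.6 m.u.

41.6 m.u.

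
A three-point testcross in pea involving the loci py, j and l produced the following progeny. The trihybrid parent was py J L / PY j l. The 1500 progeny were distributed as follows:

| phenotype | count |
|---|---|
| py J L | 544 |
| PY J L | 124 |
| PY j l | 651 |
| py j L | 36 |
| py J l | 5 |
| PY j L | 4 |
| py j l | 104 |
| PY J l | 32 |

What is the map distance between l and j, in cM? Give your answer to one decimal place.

The two rarest classes, py J l and PY j L, are the double crossovers. Comparing them with the parentals, only the l allele has switched, so l is the middle locus and the order is j – l – py.
Crossovers in the j–l interval produce the single-crossover classes py j L and PY J l (36 + 32 = 68) plus the double crossovers (9).
RF(j–l) = (68 + 9) / 1500 = 77/1500 = 0.0513 → 5.1 cM.

5.1 cM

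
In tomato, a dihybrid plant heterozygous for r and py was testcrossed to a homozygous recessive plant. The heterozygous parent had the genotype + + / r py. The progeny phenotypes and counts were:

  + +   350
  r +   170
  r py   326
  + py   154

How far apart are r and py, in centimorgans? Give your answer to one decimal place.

The recombinant classes are + py and r +: 154 + 170 = 324.
Recombination frequency = 324/1000 = 0.3240 ≈ 32.4%, i.e. 32.4 centimorgans.

32.4 centimorgans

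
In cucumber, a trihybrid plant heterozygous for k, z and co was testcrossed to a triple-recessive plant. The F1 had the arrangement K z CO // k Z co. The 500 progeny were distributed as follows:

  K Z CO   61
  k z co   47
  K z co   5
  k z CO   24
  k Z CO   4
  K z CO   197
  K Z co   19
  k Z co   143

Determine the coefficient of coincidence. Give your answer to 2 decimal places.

The two rarest classes, K z co and k Z CO, are the double crossovers. Comparing them with the parentals, only the co allele has switched, so co is the middle locus and the order is z – co – k.
z–co: (108 + 9)/500 = 0.2340; co–k: (43 + 9)/500 = 0.1040.
Expected DCO frequency = 0.2340 × 0.1040 ≈ 0.02434; observed = 9/500 ≈ 0.01800.
Coefficient of coincidence = 0.01800/0.02434 ≈ 0.74.

0.74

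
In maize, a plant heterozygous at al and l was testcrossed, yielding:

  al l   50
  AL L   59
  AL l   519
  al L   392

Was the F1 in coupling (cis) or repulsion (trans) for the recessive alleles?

The two most frequent classes are AL l (519) and al L (392); these are the parental (non-recombinant) types.
So the F1 carried AL l on one chromosome and al L on the other — the recessive alleles are on opposite chromosomes (trans / repulsion).

trans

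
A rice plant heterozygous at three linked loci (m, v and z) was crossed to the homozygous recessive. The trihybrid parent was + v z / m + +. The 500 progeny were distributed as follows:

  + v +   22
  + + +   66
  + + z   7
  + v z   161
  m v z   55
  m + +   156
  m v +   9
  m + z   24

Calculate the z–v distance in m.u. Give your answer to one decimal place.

The two rarest classes, + + z and m v +, are the double crossovers. Comparing them with the parentals, only the v allele has switched, so v is the middle locus and the order is m – v – z.
Crossovers in the v–z interval produce the single-crossover classes + v + and m + z (22 + 24 = 46) plus the double crossovers (16).
RF(v–z) = (46 + 16) / 500 = 62/500 = 0.1240 → 12.4 m.u.

12.4 m.u.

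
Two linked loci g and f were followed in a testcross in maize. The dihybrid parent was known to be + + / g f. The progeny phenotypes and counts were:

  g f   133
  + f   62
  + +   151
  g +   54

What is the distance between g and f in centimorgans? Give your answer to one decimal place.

The recombinant classes are + f and g +: 62 + 54 = 116.
Recombination frequency = 116/400 = 0.2900 ≈ 29.0%, i.e. 29.0 centimorgans.

29.0 centimorgans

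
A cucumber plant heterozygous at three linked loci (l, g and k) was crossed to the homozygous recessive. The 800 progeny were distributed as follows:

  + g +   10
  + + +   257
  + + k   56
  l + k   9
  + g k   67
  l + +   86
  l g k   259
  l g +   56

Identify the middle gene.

The two most frequent reciprocal classes, + + + and l g k, are the parental types, so the F1 was + + + / l g k.
The two rarest classes, + g + and l + k, are the double crossovers. Comparing them with the parentals, only the g allele has switched, so g is the middle locus and the order is k – g – l.

g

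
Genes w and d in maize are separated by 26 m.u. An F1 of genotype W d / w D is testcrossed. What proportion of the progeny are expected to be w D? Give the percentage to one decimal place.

37.0%

A map distance of 26 m.u. corresponds to a recombination frequency of 0.260.
The F1 is W d / w D, so w D is a parental gamete class with expected frequency (1 − r)/2 = 0.740/2 = 0.3700.
That is 0.3700 = 37.0% of the progeny.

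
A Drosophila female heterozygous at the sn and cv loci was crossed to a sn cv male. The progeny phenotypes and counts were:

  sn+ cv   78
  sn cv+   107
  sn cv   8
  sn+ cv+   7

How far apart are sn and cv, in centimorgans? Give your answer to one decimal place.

The two most frequent classes, sn+ cv (78) and sn cv+ (107), are the parental types, so the F1 was sn+ cv / sn cv+.
The recombinant classes are sn+ cv+ and sn cv: 7 + 8 = 15.
Recombination frequency = 15/200 = 0.0750 ≈ 7.5%, i.e. 7.5 centimorgans.

7.5 centimorgans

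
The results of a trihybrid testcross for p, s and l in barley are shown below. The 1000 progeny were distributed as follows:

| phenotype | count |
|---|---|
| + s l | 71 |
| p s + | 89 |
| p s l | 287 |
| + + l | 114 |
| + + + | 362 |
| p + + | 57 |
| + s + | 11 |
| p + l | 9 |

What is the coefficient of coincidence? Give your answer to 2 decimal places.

The two most frequent reciprocal classes, p s l and + + +, are the parental types, so the F1 was p s l / + + +.
The two rarest classes, p + l and + s +, are the double crossovers. Comparing them with the parentals, only the s allele has switched, so s is the middle locus and the order is l – s – p.
l–s: (203 + 20)/1000 = 0.2230; s–p: (128 + 20)/1000 = 0.1480.
Expected DCO frequency = 0.2230 × 0.1480 ≈ 0.03300; observed = 20/1000 ≈ 0.02000.
Coefficient of coincidence = 0.02000/0.03300 ≈ 0.61.

0.61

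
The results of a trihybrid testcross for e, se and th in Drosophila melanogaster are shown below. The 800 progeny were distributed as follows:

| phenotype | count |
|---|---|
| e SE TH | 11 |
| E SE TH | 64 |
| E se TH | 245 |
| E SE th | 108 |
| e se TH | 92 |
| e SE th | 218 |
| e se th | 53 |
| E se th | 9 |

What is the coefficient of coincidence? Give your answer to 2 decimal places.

0.53

The two most frequent reciprocal classes, E se TH and e SE th, are the parental types, so the F1 was E se TH / e SE th.
The two rarest classes, E se th and e SE TH, are the double crossovers. Comparing them with the parentals, only the th allele has switched, so th is the middle locus and the order is e – th – se.
e–th: (200 + 20)/800 = 0.2750; th–se: (117 + 20)/800 = 0.1713.
Expected DCO frequency = 0.2750 × 0.1713 ≈ 0.04711; observed = 20/800 ≈ 0.02500.
Coefficient of coincidence = 0.02500/0.04711 ≈ 0.53.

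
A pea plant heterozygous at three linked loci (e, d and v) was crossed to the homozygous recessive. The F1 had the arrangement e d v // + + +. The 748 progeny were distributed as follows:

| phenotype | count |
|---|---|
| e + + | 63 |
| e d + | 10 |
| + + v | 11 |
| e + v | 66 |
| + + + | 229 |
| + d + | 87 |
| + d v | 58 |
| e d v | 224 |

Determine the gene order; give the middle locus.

v

The two rarest classes, e d + and + + v, are the double crossovers. Comparing them with the parentals, only the v allele has switched, so v is the middle locus and the order is d – v – e.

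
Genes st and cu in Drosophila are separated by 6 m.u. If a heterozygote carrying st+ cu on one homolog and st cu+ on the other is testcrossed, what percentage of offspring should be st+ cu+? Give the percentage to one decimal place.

3.0%

A map distance of 6 m.u. corresponds to a recombination frequency of 0.060.
The F1 is st+ cu / st cu+, so st+ cu+ is a recombinant gamete class with expected frequency r/2 = 0.060/2 = 0.0300.
That is 0.0300 = 3.0% of the progeny.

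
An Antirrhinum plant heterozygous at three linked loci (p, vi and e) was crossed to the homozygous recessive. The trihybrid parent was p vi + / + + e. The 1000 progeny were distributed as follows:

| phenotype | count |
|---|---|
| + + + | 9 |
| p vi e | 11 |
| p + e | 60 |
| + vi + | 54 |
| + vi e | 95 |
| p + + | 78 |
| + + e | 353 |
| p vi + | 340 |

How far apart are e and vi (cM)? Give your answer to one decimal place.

19.3 cM

The two rarest classes, p vi e and + + +, are the double crossovers. Comparing them with the parentals, only the e allele has switched, so e is the middle locus and the order is p – e – vi.
Crossovers in the e–vi interval produce the single-crossover classes p + + and + vi e (78 + 95 = 173) plus the double crossovers (20).
RF(e–vi) = (173 + 20) / 1000 = 193/1000 = 0.1930 → 19.3 cM.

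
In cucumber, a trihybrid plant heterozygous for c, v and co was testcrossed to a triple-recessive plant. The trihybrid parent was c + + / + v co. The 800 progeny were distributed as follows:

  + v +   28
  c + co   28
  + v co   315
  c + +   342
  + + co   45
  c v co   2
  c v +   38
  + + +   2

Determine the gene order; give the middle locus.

The two rarest classes, + + + and c v co, are the double crossovers. Comparing them with the parentals, only the c allele has switched, so c is the middle locus and the order is co – c – v.

c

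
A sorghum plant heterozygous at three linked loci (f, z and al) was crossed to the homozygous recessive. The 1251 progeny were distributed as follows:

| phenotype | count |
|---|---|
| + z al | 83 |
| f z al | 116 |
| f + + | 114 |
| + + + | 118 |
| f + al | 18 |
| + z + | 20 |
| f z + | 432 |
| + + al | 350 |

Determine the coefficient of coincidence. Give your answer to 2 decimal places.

The two most frequent reciprocal classes, f z + and + + al, are the parental types, so the F1 was f z + / + + al.
The two rarest classes, + z + and f + al, are the double crossovers. Comparing them with the parentals, only the f allele has switched, so f is the middle locus and the order is z – f – al.
z–f: (197 + 38)/1251 = 0.1878; f–al: (234 + 38)/1251 = 0.2174.
Expected DCO frequency = 0.1878 × 0.2174 ≈ 0.04083; observed = 38/1251 ≈ 0.03038.
Coefficient of coincidence = 0.03038/0.04083 ≈ 0.74.

0.74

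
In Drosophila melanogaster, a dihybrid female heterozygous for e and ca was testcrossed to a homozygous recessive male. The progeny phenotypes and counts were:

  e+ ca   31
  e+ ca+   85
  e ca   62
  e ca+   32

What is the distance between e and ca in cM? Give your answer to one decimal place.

The two most frequent classes, e+ ca+ (85) and e ca (62), are the parental types, so the F1 was e+ ca+ / e ca.
The recombinant classes are e+ ca and e ca+: 31 + 32 = 63.
Recombination frequency = 63/210 = 0.3000 ≈ 30.0%, i.e. 30.0 cM.

30.0 cM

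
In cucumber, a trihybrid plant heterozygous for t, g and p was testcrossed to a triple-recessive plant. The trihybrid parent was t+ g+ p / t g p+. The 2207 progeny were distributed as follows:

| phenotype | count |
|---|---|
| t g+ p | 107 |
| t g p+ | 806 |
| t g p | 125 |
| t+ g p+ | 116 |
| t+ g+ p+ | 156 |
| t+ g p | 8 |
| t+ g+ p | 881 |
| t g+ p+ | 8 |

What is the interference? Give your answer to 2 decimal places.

0.50

The two rarest classes, t+ g p and t g+ p+, are the double crossovers. Comparing them with the parentals, only the g allele has switched, so g is the middle locus and the order is t – g – p.
t–g: (223 + 16)/2207 = 0.1083; g–p: (281 + 16)/2207 = 0.1346.
Expected DCO frequency = 0.1083 × 0.1346 ≈ 0.01458; observed = 16/2207 ≈ 0.00725.
Coefficient of coincidence = 0.00725/0.01458 ≈ 0.50; interference = 1 − 0.50 = 0.50.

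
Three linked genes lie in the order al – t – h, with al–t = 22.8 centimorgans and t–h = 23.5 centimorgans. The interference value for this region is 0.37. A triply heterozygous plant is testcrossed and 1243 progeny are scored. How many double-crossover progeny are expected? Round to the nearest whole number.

42

Map distances give recombination frequencies of 0.228 and 0.235 for the two intervals.
With interference 0.37 (so coincidence = 0.63), expected double-crossover frequency = 0.228 × 0.235 × 0.63 = 0.03376.
Expected number = 0.03376 × 1243 = 41.96 ≈ 42.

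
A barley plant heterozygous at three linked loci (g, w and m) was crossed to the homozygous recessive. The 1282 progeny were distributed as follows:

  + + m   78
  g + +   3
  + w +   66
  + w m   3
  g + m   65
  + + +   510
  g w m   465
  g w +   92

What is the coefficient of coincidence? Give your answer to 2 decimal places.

The two most frequent reciprocal classes, g w m and + + +, are the parental types, so the F1 was g w m / + + +.
The two rarest classes, + w m and g + +, are the double crossovers. Comparing them with the parentals, only the g allele has switched, so g is the middle locus and the order is w – g – m.
w–g: (131 + 6)/1282 = 0.1069; g–m: (170 + 6)/1282 = 0.1373.
Expected DCO frequency = 0.1069 × 0.1373 ≈ 0.01468; observed = 6/1282 ≈ 0.00468.
Coefficient of coincidence = 0.00468/0.01468 ≈ 0.32.

0.32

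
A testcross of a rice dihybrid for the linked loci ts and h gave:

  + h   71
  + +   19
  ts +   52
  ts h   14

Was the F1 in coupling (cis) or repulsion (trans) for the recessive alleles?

The two most frequent classes are + h (71) and ts + (52); these are the parental (non-recombinant) types.
So the F1 carried + h on one chromosome and ts + on the other — the recessive alleles are on opposite chromosomes (trans / repulsion).

trans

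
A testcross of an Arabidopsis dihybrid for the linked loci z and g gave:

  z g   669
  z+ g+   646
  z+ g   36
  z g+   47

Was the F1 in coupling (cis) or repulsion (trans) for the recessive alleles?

cis

The two most frequent classes are z+ g+ (646) and z g (669); these are the parental (non-recombinant) types.
So the F1 carried z+ g+ on one chromosome and z g on the other — the recessive alleles are on the same chromosome (cis / coupling).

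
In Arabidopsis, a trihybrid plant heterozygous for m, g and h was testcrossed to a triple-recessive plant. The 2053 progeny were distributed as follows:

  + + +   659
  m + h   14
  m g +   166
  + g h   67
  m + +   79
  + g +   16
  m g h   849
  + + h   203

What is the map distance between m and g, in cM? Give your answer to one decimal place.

8.6 cM

The two most frequent reciprocal classes, m g h and + + +, are the parental types, so the F1 was m g h / + + +.
The two rarest classes, m + h and + g +, are the double crossovers. Comparing them with the parentals, only the g allele has switched, so g is the middle locus and the order is m – g – h.
Crossovers in the m–g interval produce the single-crossover classes + g h and m + + (67 + 79 = 146) plus the double crossovers (30).
RF(m–g) = (146 + 30) / 2053 = 176/2053 = 0.0857 → 8.6 cM.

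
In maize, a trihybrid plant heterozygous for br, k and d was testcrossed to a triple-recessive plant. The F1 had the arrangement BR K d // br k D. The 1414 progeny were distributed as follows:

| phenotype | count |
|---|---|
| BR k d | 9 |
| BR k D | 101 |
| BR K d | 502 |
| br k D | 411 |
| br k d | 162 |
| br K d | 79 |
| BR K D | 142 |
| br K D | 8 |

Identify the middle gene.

The two rarest classes, BR k d and br K D, are the double crossovers. Comparing them with the parentals, only the k allele has switched, so k is the middle locus and the order is br – k – d.

k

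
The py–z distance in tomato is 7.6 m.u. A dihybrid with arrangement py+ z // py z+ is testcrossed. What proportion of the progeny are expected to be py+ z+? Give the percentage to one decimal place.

A map distance of 7.6 m.u. corresponds to a recombination frequency of 0.076.
The F1 is py+ z / py z+, so py+ z+ is a recombinant gamete class with expected frequency r/2 = 0.076/2 = 0.0380.
That is 0.0380 = 3.8% of the progeny.

3.8%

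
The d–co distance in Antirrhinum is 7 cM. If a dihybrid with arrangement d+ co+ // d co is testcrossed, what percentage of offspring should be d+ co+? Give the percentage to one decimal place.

A map distance of 7 cM corresponds to a recombination frequency of 0.070.
The F1 is d+ co+ / d co, so d+ co+ is a parental gamete class with expected frequency (1 − r)/2 = 0.930/2 = 0.4650.
That is 0.4650 = 46.5% of the progeny.

46.5%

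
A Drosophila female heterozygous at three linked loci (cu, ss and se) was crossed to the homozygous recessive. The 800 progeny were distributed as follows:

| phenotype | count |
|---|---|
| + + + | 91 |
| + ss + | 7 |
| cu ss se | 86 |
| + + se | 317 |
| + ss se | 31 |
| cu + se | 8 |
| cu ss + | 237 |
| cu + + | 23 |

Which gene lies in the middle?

cu

The two most frequent reciprocal classes, cu ss + and + + se, are the parental types, so the F1 was cu ss + / + + se.
The two rarest classes, + ss + and cu + se, are the double crossovers. Comparing them with the parentals, only the cu allele has switched, so cu is the middle locus and the order is se – cu – ss.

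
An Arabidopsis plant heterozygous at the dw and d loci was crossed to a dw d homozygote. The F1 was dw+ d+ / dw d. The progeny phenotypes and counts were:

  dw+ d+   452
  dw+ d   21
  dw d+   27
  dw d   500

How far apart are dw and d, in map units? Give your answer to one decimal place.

The recombinant classes are dw+ d and dw d+: 21 + 27 = 48.
Recombination frequency = 48/1000 = 0.0480 ≈ 4.8%, i.e. 4.8 map units.

4.8 map units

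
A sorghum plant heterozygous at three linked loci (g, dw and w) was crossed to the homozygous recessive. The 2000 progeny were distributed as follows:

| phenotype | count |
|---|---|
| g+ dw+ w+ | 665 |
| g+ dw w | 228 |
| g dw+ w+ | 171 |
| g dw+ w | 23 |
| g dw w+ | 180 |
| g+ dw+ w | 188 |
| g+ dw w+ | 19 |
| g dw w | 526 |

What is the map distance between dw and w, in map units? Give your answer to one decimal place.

20.5 map units

The two most frequent reciprocal classes, g dw w and g+ dw+ w+, are the parental types, so the F1 was g dw w / g+ dw+ w+.
The two rarest classes, g dw+ w and g+ dw w+, are the double crossovers. Comparing them with the parentals, only the dw allele has switched, so dw is the middle locus and the order is w – dw – g.
Crossovers in the w–dw interval produce the single-crossover classes g dw w+ and g+ dw+ w (180 + 188 = 368) plus the double crossovers (42).
RF(w–dw) = (368 + 42) / 2000 = 410/2000 = 0.2050 → 20.5 map units.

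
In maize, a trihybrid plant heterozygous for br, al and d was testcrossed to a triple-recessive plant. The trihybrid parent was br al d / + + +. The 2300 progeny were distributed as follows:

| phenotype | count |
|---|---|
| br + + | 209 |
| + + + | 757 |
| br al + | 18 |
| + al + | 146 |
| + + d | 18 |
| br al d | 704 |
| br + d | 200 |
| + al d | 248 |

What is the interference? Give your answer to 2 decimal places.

0.56

The two rarest classes, br al + and + + d, are the double crossovers. Comparing them with the parentals, only the d allele has switched, so d is the middle locus and the order is br – d – al.
br–d: (457 + 36)/2300 = 0.2143; d–al: (346 + 36)/2300 = 0.1661.
Expected DCO frequency = 0.2143 × 0.1661 ≈ 0.03560; observed = 36/2300 ≈ 0.01565.
Coefficient of coincidence = 0.01565/0.03560 ≈ 0.44; interference = 1 − 0.44 = 0.56.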